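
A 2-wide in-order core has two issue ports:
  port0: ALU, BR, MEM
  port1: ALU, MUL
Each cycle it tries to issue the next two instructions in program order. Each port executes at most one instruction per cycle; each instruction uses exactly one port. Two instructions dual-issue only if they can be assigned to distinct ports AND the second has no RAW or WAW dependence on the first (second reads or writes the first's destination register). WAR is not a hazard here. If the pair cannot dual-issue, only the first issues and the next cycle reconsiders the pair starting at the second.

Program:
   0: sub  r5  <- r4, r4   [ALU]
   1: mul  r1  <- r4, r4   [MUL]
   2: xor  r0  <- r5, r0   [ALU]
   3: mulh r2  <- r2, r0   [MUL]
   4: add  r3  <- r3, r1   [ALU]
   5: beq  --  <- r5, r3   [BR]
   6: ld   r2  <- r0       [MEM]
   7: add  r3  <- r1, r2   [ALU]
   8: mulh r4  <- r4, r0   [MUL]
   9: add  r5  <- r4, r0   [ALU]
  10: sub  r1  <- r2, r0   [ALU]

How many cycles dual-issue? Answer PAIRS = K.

PAIRS = 4

#0 head=0: sub.ALU;mul.MUL i0&i1 2-wide
#1 head=2: xor.ALU i2 RAW r0
#2 head=3: mulh.MUL;add.ALU i3&i4 2-wide
#3 head=5: beq.BR i5 no-port BR/MEM
#4 head=6: ld.MEM i6 RAW r2
#5 head=7: add.ALU;mulh.MUL i7&i8 2-wide
#6 head=9: add.ALU;sub.ALU i9&i10 2-wide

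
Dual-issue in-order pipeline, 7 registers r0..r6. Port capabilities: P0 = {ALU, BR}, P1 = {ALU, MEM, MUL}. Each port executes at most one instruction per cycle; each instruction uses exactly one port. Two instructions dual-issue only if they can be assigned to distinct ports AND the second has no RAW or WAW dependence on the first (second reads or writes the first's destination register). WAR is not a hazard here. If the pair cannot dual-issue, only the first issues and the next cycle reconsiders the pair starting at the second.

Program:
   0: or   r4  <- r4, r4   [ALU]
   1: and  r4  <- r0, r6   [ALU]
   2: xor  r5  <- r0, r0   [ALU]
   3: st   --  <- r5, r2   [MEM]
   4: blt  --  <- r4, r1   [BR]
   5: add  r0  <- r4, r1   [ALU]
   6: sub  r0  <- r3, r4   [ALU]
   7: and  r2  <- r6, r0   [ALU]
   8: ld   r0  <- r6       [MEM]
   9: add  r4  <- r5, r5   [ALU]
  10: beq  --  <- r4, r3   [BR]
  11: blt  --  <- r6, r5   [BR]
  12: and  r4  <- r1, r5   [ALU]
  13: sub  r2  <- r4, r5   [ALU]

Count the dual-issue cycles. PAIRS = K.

0. or.ALU @i0  | WAW r4
1. and.ALU/xor.ALU @i1+i2  | pair
2. st.MEM/blt.BR @i3+i4  | pair
3. add.ALU @i5  | WAW r0
4. sub.ALU @i6  | RAW r0
5. and.ALU/ld.MEM @i7+i8  | pair
6. add.ALU @i9  | RAW r4
7. beq.BR @i10  | no-port BR/BR
8. blt.BR/and.ALU @i11+i12  | pair
9. sub.ALU @i13  | tail

PAIRS = 4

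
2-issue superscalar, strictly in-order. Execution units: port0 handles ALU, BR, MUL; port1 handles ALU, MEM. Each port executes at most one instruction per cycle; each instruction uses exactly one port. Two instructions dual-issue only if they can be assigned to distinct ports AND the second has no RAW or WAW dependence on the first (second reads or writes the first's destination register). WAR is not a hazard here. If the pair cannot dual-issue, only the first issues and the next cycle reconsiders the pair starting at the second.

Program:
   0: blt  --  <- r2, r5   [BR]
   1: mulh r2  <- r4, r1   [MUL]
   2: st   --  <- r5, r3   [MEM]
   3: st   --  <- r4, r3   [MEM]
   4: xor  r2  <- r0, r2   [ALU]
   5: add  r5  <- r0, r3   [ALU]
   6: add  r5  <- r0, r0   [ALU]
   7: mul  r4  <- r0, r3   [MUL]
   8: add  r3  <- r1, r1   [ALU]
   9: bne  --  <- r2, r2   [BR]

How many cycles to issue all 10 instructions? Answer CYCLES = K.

CYCLES = 6

c0: i0 blt  no-port BR/MUL
c1: i1+i2 mulh/st  pair
c2: i3+i4 st/xor  pair
c3: i5 add  WAW r5
c4: i6+i7 add/mul  pair
c5: i8+i9 add/bne  pair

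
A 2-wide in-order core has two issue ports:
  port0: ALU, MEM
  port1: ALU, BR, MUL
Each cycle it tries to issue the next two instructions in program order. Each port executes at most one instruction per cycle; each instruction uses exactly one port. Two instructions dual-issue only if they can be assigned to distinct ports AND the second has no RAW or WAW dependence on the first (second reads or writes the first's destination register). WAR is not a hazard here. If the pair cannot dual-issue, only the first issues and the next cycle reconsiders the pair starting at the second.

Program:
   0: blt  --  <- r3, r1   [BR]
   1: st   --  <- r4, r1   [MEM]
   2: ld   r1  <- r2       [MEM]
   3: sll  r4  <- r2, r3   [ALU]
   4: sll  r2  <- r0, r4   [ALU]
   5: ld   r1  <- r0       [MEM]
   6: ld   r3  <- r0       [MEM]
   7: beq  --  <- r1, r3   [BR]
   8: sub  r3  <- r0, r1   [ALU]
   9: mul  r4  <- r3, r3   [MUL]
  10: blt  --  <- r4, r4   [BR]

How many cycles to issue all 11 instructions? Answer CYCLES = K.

c0: i0&i1 blt+st  2-wide
c1: i2&i3 ld+sll  2-wide
c2: i4&i5 sll+ld  2-wide
c3: i6 ld  RAW r3
c4: i7&i8 beq+sub  2-wide
c5: i9 mul  no-port MUL/BR
c6: i10 blt  tail

CYCLES = 7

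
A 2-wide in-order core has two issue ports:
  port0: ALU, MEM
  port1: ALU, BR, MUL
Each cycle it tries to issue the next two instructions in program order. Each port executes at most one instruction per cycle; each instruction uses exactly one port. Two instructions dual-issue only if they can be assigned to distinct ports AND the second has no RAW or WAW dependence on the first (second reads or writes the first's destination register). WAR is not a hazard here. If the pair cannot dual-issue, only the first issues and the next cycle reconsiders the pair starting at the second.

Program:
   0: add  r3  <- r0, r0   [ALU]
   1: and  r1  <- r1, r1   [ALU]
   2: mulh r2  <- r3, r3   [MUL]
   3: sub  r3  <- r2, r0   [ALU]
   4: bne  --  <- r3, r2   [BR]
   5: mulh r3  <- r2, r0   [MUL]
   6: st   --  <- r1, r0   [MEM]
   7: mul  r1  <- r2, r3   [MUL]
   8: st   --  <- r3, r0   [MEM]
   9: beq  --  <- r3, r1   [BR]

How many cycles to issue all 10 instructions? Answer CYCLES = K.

CYCLES = 7

t=0 i0/i1:add.ALU+and.ALU ; dual
t=1 i2:mulh.MUL ; RAW r2
t=2 i3:sub.ALU ; RAW r3
t=3 i4:bne.BR ; no-port BR/MUL
t=4 i5/i6:mulh.MUL+st.MEM ; dual
t=5 i7/i8:mul.MUL+st.MEM ; dual
t=6 i9:beq.BR ; tail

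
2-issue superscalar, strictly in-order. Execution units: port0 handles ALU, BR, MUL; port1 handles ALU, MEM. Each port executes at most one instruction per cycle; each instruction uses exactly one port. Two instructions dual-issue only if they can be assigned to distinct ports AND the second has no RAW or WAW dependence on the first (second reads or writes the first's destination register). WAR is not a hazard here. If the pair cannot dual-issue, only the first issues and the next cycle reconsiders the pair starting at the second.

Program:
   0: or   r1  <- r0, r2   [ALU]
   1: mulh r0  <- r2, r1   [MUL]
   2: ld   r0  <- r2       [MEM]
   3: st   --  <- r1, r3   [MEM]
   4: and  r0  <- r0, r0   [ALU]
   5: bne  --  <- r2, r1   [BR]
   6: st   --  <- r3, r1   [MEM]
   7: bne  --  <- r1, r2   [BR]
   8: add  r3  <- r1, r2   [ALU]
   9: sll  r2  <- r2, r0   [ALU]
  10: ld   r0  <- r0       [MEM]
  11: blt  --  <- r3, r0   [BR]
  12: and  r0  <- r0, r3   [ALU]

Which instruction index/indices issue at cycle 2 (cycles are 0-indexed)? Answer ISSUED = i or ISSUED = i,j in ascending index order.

t=0 i0:or ; RAW r1
t=1 i1:mulh ; WAW r0
t=2 i2:ld ; no-port MEM/MEM
t=3 i3,i4:st/and ; dual
t=4 i5,i6:bne/st ; dual
t=5 i7,i8:bne/add ; dual
t=6 i9,i10:sll/ld ; dual
t=7 i11,i12:blt/and ; dual

ISSUED = 2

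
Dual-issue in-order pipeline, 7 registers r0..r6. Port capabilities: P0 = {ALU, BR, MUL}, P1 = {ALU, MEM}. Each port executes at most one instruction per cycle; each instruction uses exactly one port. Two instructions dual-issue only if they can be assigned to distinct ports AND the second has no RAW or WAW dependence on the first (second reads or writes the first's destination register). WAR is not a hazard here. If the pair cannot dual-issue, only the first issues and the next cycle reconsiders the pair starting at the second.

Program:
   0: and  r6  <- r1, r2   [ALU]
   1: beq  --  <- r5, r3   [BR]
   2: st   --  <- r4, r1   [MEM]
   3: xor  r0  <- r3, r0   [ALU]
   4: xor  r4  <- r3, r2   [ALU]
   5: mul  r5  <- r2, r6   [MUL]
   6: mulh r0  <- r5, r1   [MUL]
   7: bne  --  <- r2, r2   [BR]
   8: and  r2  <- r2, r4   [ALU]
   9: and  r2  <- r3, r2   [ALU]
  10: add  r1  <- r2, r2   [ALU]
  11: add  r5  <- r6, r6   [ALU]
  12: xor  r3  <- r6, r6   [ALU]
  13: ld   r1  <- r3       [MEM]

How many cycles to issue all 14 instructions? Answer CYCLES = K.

  cy0 -> i0,i1 (and.ALU beq.BR) dual
  cy1 -> i2,i3 (st.MEM xor.ALU) dual
  cy2 -> i4,i5 (xor.ALU mul.MUL) dual
  cy3 -> i6 (mulh.MUL) no-port MUL/BR
  cy4 -> i7,i8 (bne.BR and.ALU) dual
  cy5 -> i9 (and.ALU) RAW r2
  cy6 -> i10,i11 (add.ALU add.ALU) dual
  cy7 -> i12 (xor.ALU) RAW r3
  cy8 -> i13 (ld.MEM) tail

CYCLES = 9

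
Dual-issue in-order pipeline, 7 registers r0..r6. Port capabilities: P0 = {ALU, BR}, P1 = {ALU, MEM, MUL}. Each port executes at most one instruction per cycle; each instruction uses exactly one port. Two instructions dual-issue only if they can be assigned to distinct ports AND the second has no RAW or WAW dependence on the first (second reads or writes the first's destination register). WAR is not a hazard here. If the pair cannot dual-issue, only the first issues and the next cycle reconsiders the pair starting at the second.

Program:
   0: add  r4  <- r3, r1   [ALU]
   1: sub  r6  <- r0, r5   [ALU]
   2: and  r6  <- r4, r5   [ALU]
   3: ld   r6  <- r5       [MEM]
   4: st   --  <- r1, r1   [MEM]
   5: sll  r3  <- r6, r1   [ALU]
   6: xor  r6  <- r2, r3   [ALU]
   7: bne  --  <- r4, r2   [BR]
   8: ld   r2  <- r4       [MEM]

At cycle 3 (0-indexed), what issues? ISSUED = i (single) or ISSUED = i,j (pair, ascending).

ISSUED = 4,5

#0 head=0: add/sub i0&i1 pair
#1 head=2: and i2 WAW r6
#2 head=3: ld i3 no-port MEM/MEM
#3 head=4: st/sll i4&i5 pair
#4 head=6: xor/bne i6&i7 pair
#5 head=8: ld i8 tail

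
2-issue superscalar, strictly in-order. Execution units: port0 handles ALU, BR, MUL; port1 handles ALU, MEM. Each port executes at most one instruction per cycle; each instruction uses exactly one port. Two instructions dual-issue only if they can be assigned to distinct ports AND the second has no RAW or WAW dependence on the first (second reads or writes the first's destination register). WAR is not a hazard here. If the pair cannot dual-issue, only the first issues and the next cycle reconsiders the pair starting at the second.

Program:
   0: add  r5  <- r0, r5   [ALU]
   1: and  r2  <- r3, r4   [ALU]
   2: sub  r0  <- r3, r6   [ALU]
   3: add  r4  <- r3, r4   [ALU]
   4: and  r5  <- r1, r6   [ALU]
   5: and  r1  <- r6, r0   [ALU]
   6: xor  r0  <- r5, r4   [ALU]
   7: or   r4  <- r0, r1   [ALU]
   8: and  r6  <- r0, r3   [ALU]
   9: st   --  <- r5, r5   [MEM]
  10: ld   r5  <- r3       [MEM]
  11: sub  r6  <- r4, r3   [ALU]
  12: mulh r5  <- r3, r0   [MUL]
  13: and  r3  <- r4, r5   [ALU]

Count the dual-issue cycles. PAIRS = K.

PAIRS = 5

[0] i0&i1  add.ALU;and.ALU  -- 2-wide
[1] i2&i3  sub.ALU;add.ALU  -- 2-wide
[2] i4&i5  and.ALU;and.ALU  -- 2-wide
[3] i6  xor.ALU  -- RAW r0
[4] i7&i8  or.ALU;and.ALU  -- 2-wide
[5] i9  st.MEM  -- no-port MEM/MEM
[6] i10&i11  ld.MEM;sub.ALU  -- 2-wide
[7] i12  mulh.MUL  -- RAW r5
[8] i13  and.ALU  -- tail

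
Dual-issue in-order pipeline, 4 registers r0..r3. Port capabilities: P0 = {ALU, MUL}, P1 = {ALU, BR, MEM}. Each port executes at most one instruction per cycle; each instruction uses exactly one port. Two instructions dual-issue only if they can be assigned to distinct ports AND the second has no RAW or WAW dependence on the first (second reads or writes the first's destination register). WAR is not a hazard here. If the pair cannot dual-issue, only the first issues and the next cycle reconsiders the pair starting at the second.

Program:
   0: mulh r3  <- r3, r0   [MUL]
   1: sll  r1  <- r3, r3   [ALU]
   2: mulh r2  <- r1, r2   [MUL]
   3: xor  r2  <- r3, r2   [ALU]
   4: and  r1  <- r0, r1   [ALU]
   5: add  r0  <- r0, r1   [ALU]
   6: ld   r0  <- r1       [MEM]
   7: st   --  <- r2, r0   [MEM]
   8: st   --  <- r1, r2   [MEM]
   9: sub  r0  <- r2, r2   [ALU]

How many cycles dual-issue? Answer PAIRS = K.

  cy0 -> i0 (mulh) RAW r3
  cy1 -> i1 (sll) RAW r1
  cy2 -> i2 (mulh) RAW+WAW r2
  cy3 -> i3&i4 (xor and) 2-wide
  cy4 -> i5 (add) WAW r0
  cy5 -> i6 (ld) no-port MEM/MEM
  cy6 -> i7 (st) no-port MEM/MEM
  cy7 -> i8&i9 (st sub) 2-wide

PAIRS = 2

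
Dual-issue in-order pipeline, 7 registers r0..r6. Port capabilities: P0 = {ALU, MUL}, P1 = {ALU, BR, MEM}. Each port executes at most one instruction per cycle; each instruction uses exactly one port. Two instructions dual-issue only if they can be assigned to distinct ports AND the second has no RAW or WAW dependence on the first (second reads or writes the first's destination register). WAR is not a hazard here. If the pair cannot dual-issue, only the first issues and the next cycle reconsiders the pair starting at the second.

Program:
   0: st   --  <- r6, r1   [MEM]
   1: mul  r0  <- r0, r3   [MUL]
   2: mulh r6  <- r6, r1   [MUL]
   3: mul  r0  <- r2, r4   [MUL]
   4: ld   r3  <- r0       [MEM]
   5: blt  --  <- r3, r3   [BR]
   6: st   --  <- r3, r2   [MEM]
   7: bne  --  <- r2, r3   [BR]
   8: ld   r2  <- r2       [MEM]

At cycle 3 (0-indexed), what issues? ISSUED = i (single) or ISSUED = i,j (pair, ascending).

t=0 i0/i1:st+mul ; dual
t=1 i2:mulh ; no-port MUL/MUL
t=2 i3:mul ; RAW r0
t=3 i4:ld ; no-port MEM/BR
t=4 i5:blt ; no-port BR/MEM
t=5 i6:st ; no-port MEM/BR
t=6 i7:bne ; no-port BR/MEM
t=7 i8:ld ; tail

ISSUED = 4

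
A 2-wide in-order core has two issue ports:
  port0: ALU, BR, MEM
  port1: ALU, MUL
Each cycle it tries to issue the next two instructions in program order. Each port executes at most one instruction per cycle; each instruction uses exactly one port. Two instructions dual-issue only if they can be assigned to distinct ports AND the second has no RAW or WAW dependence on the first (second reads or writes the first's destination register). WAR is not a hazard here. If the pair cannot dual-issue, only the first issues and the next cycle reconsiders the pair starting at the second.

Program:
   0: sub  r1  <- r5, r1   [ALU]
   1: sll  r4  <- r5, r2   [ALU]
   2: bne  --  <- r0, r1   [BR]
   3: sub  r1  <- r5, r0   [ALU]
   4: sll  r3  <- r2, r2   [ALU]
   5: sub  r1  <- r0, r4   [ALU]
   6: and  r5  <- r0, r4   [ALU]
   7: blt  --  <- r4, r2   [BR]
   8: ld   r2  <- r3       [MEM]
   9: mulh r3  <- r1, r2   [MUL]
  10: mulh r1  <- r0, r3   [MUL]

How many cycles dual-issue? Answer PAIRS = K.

PAIRS = 4

t=0 i0,i1:sub;sll ; dual
t=1 i2,i3:bne;sub ; dual
t=2 i4,i5:sll;sub ; dual
t=3 i6,i7:and;blt ; dual
t=4 i8:ld ; RAW r2
t=5 i9:mulh ; no-port MUL/MUL
t=6 i10:mulh ; tail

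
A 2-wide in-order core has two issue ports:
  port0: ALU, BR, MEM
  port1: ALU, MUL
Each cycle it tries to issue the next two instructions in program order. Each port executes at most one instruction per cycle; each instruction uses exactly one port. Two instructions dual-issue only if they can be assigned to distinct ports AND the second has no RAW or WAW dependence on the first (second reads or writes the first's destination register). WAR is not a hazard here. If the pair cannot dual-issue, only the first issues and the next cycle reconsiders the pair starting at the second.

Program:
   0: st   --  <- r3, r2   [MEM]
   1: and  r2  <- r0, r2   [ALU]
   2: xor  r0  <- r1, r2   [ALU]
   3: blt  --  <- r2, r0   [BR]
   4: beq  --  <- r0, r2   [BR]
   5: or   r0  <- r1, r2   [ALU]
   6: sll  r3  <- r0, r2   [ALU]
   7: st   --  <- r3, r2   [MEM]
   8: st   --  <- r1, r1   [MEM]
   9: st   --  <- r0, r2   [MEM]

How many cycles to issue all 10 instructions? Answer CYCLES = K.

CYCLES = 8

0. st/and @i0+i1  | dual
1. xor @i2  | RAW r0
2. blt @i3  | no-port BR/BR
3. beq/or @i4+i5  | dual
4. sll @i6  | RAW r3
5. st @i7  | no-port MEM/MEM
6. st @i8  | no-port MEM/MEM
7. st @i9  | tail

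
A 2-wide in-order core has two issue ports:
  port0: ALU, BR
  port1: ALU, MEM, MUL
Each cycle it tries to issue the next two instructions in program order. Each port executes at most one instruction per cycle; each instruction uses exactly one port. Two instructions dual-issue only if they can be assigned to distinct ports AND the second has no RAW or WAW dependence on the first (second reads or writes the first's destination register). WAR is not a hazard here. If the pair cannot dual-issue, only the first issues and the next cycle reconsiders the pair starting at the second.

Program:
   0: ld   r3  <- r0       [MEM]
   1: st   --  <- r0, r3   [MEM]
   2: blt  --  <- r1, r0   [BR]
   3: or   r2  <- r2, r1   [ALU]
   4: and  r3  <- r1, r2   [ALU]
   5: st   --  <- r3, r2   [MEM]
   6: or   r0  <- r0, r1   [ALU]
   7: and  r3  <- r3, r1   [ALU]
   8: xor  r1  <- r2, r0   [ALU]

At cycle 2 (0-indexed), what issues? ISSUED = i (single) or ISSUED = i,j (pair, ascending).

[0] i0  ld.MEM  -- no-port MEM/MEM
[1] i1,i2  st.MEM blt.BR  -- 2-wide
[2] i3  or.ALU  -- RAW r2
[3] i4  and.ALU  -- RAW r3
[4] i5,i6  st.MEM or.ALU  -- 2-wide
[5] i7,i8  and.ALU xor.ALU  -- 2-wide

ISSUED = 3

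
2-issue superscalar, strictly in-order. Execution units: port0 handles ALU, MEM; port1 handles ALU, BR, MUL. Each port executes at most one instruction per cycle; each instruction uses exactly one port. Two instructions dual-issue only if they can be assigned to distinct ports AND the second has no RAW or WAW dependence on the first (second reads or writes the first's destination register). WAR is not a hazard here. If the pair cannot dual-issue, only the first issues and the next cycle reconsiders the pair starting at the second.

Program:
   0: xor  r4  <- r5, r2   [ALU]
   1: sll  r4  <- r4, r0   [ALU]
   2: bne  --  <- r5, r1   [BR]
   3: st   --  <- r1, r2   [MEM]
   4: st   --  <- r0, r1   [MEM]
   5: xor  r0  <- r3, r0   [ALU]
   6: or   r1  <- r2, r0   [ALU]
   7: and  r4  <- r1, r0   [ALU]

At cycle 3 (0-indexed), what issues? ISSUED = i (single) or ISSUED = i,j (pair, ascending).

c0: i0 xor  RAW+WAW r4
c1: i1+i2 sll+bne  pair
c2: i3 st  no-port MEM/MEM
c3: i4+i5 st+xor  pair
c4: i6 or  RAW r1
c5: i7 and  tail

ISSUED = 4,5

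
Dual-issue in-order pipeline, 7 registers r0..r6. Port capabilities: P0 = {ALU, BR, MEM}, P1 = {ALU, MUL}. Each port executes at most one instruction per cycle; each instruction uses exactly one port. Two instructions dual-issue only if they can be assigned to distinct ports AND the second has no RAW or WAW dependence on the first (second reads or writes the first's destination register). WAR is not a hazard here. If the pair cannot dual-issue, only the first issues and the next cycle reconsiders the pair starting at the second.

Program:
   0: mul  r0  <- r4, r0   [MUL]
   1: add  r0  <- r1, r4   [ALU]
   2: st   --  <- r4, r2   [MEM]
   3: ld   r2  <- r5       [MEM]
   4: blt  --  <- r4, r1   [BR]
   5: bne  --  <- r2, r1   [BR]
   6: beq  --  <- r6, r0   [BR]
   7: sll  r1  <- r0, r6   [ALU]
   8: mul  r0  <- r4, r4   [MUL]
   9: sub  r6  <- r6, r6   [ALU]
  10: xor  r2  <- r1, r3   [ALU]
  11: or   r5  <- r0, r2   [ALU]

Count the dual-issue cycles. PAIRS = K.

PAIRS = 3

  cy0 -> i0 (mul.MUL) WAW r0
  cy1 -> i1+i2 (add.ALU+st.MEM) dual
  cy2 -> i3 (ld.MEM) no-port MEM/BR
  cy3 -> i4 (blt.BR) no-port BR/BR
  cy4 -> i5 (bne.BR) no-port BR/BR
  cy5 -> i6+i7 (beq.BR+sll.ALU) dual
  cy6 -> i8+i9 (mul.MUL+sub.ALU) dual
  cy7 -> i10 (xor.ALU) RAW r2
  cy8 -> i11 (or.ALU) tail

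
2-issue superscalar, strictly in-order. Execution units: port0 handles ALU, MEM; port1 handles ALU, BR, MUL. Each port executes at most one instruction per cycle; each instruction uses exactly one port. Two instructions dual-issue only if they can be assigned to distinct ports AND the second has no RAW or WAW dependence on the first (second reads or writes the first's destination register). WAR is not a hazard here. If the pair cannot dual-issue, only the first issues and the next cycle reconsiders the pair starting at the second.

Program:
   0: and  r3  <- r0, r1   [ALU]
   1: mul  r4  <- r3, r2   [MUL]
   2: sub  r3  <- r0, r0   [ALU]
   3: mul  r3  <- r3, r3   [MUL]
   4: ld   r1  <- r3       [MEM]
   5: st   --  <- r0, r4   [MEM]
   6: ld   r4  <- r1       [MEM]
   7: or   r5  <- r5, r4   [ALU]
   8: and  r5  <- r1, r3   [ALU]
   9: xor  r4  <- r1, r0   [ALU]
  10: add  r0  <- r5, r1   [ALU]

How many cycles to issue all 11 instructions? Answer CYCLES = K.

#0 head=0: and.ALU i0 RAW r3
#1 head=1: mul.MUL sub.ALU i1+i2 dual
#2 head=3: mul.MUL i3 RAW r3
#3 head=4: ld.MEM i4 no-port MEM/MEM
#4 head=5: st.MEM i5 no-port MEM/MEM
#5 head=6: ld.MEM i6 RAW r4
#6 head=7: or.ALU i7 WAW r5
#7 head=8: and.ALU xor.ALU i8+i9 dual
#8 head=10: add.ALU i10 tail

CYCLES = 9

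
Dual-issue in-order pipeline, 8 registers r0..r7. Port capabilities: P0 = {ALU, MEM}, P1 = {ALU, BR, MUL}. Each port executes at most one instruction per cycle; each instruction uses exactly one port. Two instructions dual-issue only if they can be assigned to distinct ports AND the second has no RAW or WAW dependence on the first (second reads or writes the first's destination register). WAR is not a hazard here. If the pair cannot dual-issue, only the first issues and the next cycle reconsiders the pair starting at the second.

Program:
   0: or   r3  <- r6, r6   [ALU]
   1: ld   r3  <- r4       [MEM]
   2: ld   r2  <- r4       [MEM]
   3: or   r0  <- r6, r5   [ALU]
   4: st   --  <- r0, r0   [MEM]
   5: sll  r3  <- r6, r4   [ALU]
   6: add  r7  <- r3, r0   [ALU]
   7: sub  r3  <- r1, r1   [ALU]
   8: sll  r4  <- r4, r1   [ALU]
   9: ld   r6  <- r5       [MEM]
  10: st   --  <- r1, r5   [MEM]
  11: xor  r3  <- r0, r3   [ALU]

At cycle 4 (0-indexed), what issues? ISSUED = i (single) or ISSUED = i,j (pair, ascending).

ISSUED = 6,7

t=0 i0:or ; WAW r3
t=1 i1:ld ; no-port MEM/MEM
t=2 i2+i3:ld;or ; pair
t=3 i4+i5:st;sll ; pair
t=4 i6+i7:add;sub ; pair
t=5 i8+i9:sll;ld ; pair
t=6 i10+i11:st;xor ; pair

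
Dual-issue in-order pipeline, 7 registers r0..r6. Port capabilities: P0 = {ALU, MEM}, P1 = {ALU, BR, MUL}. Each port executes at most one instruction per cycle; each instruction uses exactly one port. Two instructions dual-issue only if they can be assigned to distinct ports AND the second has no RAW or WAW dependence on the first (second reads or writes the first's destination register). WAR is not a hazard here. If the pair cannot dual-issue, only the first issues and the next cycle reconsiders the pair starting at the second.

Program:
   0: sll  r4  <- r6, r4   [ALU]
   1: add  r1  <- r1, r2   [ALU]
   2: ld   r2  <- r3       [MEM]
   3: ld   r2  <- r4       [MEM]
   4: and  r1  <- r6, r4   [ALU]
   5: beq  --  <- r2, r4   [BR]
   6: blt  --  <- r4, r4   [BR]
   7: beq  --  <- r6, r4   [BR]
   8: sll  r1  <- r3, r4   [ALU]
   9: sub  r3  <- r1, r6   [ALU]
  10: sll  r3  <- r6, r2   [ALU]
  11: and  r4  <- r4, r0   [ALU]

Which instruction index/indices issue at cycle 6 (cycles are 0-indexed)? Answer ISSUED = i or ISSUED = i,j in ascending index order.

  cy0 -> i0/i1 (sll+add) pair
  cy1 -> i2 (ld) no-port MEM/MEM
  cy2 -> i3/i4 (ld+and) pair
  cy3 -> i5 (beq) no-port BR/BR
  cy4 -> i6 (blt) no-port BR/BR
  cy5 -> i7/i8 (beq+sll) pair
  cy6 -> i9 (sub) WAW r3
  cy7 -> i10/i11 (sll+and) pair

ISSUED = 9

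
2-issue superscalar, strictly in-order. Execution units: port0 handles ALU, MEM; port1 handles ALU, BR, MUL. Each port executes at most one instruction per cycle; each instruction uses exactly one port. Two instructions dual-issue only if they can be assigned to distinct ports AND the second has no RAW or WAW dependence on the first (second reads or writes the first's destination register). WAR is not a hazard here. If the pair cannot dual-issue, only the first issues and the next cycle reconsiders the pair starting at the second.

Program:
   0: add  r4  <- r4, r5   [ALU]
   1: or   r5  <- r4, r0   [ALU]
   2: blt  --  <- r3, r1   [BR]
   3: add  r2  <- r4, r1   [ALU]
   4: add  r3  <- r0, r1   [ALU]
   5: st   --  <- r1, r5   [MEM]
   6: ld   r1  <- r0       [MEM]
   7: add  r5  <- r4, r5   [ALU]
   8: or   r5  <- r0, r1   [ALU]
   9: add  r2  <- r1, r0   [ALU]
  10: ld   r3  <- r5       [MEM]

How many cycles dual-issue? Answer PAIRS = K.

[0] i0  add.ALU  -- RAW r4
[1] i1&i2  or.ALU;blt.BR  -- pair
[2] i3&i4  add.ALU;add.ALU  -- pair
[3] i5  st.MEM  -- no-port MEM/MEM
[4] i6&i7  ld.MEM;add.ALU  -- pair
[5] i8&i9  or.ALU;add.ALU  -- pair
[6] i10  ld.MEM  -- tail

PAIRS = 4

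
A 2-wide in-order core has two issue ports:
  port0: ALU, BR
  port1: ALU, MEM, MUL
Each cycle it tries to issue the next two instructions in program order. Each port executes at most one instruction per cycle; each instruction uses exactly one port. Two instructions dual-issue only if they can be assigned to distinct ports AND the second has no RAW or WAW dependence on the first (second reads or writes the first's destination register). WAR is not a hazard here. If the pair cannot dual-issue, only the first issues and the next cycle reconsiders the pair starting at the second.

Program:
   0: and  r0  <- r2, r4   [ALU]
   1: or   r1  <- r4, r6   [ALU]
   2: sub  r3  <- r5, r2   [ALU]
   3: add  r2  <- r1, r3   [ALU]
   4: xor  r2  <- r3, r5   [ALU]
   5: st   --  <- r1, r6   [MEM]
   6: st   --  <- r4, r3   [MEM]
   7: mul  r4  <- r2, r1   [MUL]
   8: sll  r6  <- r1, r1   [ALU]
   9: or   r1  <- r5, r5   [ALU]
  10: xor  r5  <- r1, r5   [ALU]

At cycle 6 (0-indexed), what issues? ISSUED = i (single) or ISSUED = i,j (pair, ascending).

ISSUED = 9

#0 head=0: and.ALU/or.ALU i0&i1 pair
#1 head=2: sub.ALU i2 RAW r3
#2 head=3: add.ALU i3 WAW r2
#3 head=4: xor.ALU/st.MEM i4&i5 pair
#4 head=6: st.MEM i6 no-port MEM/MUL
#5 head=7: mul.MUL/sll.ALU i7&i8 pair
#6 head=9: or.ALU i9 RAW r1
#7 head=10: xor.ALU i10 tail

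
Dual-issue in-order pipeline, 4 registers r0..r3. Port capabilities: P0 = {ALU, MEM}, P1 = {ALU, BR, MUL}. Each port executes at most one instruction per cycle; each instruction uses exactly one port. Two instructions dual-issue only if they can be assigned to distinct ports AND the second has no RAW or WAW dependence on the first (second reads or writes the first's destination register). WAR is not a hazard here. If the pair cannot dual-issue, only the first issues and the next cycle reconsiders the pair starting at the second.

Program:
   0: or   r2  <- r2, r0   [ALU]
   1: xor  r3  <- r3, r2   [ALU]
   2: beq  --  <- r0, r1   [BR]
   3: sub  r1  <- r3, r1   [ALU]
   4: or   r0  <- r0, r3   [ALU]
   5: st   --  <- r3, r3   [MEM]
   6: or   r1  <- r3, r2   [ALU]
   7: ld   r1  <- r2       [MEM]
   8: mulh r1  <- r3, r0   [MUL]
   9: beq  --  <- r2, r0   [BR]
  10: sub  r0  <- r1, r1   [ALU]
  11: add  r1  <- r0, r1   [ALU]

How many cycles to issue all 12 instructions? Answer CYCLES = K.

t=0 i0:or.ALU ; RAW r2
t=1 i1,i2:xor.ALU beq.BR ; pair
t=2 i3,i4:sub.ALU or.ALU ; pair
t=3 i5,i6:st.MEM or.ALU ; pair
t=4 i7:ld.MEM ; WAW r1
t=5 i8:mulh.MUL ; no-port MUL/BR
t=6 i9,i10:beq.BR sub.ALU ; pair
t=7 i11:add.ALU ; tail

CYCLES = 8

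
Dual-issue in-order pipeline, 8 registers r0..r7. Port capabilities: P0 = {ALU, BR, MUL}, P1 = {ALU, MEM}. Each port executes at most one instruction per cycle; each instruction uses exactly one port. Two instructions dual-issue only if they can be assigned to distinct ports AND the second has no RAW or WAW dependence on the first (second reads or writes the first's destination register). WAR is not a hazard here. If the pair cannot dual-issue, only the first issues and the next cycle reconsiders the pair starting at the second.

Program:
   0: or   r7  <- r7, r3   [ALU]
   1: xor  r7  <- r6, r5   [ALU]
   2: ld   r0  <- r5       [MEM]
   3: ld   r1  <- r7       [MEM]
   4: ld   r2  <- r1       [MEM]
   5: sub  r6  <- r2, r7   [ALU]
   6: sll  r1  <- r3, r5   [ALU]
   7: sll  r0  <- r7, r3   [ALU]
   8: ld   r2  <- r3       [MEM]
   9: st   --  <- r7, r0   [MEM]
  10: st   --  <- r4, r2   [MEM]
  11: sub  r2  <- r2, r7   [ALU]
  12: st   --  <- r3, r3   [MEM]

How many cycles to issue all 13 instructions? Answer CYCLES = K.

CYCLES = 9

0. or @i0  | WAW r7
1. xor;ld @i1,i2  | pair
2. ld @i3  | no-port MEM/MEM
3. ld @i4  | RAW r2
4. sub;sll @i5,i6  | pair
5. sll;ld @i7,i8  | pair
6. st @i9  | no-port MEM/MEM
7. st;sub @i10,i11  | pair
8. st @i12  | tail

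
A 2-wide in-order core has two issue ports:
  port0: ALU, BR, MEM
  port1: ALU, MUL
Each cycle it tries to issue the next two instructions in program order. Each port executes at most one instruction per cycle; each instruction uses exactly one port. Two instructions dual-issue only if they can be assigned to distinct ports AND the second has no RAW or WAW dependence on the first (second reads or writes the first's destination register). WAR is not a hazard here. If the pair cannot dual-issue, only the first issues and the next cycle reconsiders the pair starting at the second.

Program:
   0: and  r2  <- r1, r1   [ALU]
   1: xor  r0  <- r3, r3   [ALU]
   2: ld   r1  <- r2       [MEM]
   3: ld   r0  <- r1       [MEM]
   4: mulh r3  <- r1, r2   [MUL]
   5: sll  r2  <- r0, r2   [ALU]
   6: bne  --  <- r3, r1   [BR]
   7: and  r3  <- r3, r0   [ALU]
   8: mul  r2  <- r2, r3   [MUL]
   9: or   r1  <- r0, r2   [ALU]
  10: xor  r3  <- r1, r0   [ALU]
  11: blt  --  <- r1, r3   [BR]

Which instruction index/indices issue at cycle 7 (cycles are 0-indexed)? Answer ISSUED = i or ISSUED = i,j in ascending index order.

0. and xor @i0&i1  | 2-wide
1. ld @i2  | no-port MEM/MEM
2. ld mulh @i3&i4  | 2-wide
3. sll bne @i5&i6  | 2-wide
4. and @i7  | RAW r3
5. mul @i8  | RAW r2
6. or @i9  | RAW r1
7. xor @i10  | RAW r3
8. blt @i11  | tail

ISSUED = 10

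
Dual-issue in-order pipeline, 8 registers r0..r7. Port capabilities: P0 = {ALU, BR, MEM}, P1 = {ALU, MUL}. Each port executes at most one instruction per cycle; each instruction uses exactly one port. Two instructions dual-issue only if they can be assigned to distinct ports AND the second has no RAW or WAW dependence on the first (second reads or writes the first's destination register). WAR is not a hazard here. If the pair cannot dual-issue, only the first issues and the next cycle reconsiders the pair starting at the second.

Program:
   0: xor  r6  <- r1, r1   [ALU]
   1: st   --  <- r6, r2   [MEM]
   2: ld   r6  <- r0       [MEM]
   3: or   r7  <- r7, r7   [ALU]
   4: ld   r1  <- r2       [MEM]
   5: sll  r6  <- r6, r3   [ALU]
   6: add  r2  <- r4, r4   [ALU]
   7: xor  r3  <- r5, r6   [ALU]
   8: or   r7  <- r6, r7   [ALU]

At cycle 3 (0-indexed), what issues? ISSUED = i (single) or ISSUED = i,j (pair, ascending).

t=0 i0:xor ; RAW r6
t=1 i1:st ; no-port MEM/MEM
t=2 i2&i3:ld or ; pair
t=3 i4&i5:ld sll ; pair
t=4 i6&i7:add xor ; pair
t=5 i8:or ; tail

ISSUED = 4,5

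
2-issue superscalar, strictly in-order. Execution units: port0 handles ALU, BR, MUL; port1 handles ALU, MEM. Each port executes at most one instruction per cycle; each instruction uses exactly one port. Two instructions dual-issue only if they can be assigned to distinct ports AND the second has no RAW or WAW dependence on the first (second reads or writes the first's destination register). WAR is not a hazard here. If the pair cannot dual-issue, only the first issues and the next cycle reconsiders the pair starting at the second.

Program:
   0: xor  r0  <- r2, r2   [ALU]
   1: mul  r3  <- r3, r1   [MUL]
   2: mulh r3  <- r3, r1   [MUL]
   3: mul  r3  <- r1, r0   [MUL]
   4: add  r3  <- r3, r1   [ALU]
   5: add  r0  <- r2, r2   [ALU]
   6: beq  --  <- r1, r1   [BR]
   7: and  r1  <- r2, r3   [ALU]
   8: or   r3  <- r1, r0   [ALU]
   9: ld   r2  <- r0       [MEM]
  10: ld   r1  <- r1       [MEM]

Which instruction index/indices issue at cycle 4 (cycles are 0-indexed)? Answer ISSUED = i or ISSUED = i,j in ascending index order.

[0] i0,i1  xor;mul  -- 2-wide
[1] i2  mulh  -- no-port MUL/MUL
[2] i3  mul  -- RAW+WAW r3
[3] i4,i5  add;add  -- 2-wide
[4] i6,i7  beq;and  -- 2-wide
[5] i8,i9  or;ld  -- 2-wide
[6] i10  ld  -- tail

ISSUED = 6,7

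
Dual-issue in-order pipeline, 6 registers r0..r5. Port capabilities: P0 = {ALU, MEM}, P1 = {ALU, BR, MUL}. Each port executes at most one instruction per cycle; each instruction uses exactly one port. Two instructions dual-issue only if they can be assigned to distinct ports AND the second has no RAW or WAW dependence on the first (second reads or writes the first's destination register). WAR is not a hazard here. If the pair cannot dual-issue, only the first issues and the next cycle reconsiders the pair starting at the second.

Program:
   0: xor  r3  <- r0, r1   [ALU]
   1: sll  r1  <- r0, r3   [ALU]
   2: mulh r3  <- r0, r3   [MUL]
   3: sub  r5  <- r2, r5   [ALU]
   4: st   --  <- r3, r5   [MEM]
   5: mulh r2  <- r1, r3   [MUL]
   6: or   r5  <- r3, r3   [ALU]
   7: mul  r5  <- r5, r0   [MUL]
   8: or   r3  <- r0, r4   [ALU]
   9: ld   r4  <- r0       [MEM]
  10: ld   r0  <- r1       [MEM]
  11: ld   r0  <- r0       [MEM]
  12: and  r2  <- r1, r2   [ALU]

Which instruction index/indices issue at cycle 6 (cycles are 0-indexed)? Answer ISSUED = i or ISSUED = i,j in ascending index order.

ISSUED = 9

  cy0 -> i0 (xor.ALU) RAW r3
  cy1 -> i1+i2 (sll.ALU mulh.MUL) dual
  cy2 -> i3 (sub.ALU) RAW r5
  cy3 -> i4+i5 (st.MEM mulh.MUL) dual
  cy4 -> i6 (or.ALU) RAW+WAW r5
  cy5 -> i7+i8 (mul.MUL or.ALU) dual
  cy6 -> i9 (ld.MEM) no-port MEM/MEM
  cy7 -> i10 (ld.MEM) no-port MEM/MEM
  cy8 -> i11+i12 (ld.MEM and.ALU) dual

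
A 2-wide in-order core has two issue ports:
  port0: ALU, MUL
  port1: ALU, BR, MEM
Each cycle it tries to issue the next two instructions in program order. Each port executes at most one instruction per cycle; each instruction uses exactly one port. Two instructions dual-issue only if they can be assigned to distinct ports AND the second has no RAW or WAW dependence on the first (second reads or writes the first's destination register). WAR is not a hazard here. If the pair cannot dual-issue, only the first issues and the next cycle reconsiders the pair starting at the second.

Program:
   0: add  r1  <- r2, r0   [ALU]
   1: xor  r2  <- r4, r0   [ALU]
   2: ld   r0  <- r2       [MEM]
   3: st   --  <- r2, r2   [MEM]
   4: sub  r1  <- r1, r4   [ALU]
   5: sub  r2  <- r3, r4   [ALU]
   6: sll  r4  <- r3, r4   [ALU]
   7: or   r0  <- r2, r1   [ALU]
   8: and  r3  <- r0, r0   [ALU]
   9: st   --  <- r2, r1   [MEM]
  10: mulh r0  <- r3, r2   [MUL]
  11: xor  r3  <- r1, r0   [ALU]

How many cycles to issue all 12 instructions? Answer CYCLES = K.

0. add/xor @i0+i1  | pair
1. ld @i2  | no-port MEM/MEM
2. st/sub @i3+i4  | pair
3. sub/sll @i5+i6  | pair
4. or @i7  | RAW r0
5. and/st @i8+i9  | pair
6. mulh @i10  | RAW r0
7. xor @i11  | tail

CYCLES = 8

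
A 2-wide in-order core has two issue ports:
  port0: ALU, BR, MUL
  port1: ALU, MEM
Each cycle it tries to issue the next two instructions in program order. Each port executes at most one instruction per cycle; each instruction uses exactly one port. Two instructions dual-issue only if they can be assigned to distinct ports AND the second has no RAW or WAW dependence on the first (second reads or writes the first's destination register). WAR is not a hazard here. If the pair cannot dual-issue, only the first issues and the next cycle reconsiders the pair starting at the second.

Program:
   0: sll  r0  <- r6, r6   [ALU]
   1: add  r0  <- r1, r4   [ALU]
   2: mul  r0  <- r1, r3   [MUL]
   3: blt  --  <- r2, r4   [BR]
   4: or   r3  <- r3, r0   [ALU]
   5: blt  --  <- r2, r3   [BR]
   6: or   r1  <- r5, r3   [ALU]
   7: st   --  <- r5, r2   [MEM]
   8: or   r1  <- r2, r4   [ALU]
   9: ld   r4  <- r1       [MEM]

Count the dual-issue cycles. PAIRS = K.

c0: i0 sll  WAW r0
c1: i1 add  WAW r0
c2: i2 mul  no-port MUL/BR
c3: i3,i4 blt+or  pair
c4: i5,i6 blt+or  pair
c5: i7,i8 st+or  pair
c6: i9 ld  tail

PAIRS = 3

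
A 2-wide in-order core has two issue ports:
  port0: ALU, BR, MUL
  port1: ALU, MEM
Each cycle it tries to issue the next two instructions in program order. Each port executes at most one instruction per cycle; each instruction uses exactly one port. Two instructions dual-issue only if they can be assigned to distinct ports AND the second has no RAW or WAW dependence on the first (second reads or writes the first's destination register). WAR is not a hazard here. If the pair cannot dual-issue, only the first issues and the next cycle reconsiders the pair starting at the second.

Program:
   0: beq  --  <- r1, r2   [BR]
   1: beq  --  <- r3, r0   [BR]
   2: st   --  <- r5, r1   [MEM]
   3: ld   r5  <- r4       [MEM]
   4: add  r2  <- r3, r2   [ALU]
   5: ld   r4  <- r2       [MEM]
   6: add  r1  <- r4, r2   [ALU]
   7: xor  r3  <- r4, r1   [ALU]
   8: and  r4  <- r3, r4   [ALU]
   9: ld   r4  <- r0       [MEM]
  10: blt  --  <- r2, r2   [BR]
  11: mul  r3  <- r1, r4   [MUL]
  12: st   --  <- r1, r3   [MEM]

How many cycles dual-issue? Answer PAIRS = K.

PAIRS = 3

t=0 i0:beq ; no-port BR/BR
t=1 i1,i2:beq;st ; pair
t=2 i3,i4:ld;add ; pair
t=3 i5:ld ; RAW r4
t=4 i6:add ; RAW r1
t=5 i7:xor ; RAW r3
t=6 i8:and ; WAW r4
t=7 i9,i10:ld;blt ; pair
t=8 i11:mul ; RAW r3
t=9 i12:st ; tail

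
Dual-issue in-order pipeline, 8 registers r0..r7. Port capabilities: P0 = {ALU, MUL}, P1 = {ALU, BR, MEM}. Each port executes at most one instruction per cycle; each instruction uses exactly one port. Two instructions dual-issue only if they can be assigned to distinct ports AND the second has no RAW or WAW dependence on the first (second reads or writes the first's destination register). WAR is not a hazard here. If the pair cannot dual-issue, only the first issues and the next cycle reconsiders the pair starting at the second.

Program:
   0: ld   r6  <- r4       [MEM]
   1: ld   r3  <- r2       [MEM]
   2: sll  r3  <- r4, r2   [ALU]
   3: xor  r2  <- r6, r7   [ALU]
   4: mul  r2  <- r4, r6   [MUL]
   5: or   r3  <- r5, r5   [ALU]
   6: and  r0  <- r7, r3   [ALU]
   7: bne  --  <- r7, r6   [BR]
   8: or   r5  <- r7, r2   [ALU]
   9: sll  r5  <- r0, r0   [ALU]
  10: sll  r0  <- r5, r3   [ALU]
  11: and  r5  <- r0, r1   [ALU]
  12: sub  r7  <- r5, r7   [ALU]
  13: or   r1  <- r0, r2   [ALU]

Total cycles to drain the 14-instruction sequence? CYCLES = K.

  cy0 -> i0 (ld.MEM) no-port MEM/MEM
  cy1 -> i1 (ld.MEM) WAW r3
  cy2 -> i2,i3 (sll.ALU+xor.ALU) 2-wide
  cy3 -> i4,i5 (mul.MUL+or.ALU) 2-wide
  cy4 -> i6,i7 (and.ALU+bne.BR) 2-wide
  cy5 -> i8 (or.ALU) WAW r5
  cy6 -> i9 (sll.ALU) RAW r5
  cy7 -> i10 (sll.ALU) RAW r0
  cy8 -> i11 (and.ALU) RAW r5
  cy9 -> i12,i13 (sub.ALU+or.ALU) 2-wide

CYCLES = 10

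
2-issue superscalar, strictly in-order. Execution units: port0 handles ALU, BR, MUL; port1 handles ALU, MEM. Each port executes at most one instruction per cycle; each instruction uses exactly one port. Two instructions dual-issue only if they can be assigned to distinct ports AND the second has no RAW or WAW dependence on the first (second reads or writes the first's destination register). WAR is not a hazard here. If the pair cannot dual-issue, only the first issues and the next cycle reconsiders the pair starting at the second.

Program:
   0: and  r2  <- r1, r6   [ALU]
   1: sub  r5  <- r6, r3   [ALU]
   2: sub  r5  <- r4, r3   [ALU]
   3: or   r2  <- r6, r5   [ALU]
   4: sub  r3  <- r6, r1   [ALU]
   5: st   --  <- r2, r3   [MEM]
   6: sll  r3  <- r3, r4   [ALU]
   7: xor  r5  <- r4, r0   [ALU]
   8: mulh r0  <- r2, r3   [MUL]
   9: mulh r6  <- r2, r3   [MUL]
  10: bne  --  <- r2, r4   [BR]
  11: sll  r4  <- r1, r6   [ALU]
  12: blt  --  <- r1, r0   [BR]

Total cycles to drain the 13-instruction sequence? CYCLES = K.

CYCLES = 8

  cy0 -> i0,i1 (and.ALU sub.ALU) 2-wide
  cy1 -> i2 (sub.ALU) RAW r5
  cy2 -> i3,i4 (or.ALU sub.ALU) 2-wide
  cy3 -> i5,i6 (st.MEM sll.ALU) 2-wide
  cy4 -> i7,i8 (xor.ALU mulh.MUL) 2-wide
  cy5 -> i9 (mulh.MUL) no-port MUL/BR
  cy6 -> i10,i11 (bne.BR sll.ALU) 2-wide
  cy7 -> i12 (blt.BR) tail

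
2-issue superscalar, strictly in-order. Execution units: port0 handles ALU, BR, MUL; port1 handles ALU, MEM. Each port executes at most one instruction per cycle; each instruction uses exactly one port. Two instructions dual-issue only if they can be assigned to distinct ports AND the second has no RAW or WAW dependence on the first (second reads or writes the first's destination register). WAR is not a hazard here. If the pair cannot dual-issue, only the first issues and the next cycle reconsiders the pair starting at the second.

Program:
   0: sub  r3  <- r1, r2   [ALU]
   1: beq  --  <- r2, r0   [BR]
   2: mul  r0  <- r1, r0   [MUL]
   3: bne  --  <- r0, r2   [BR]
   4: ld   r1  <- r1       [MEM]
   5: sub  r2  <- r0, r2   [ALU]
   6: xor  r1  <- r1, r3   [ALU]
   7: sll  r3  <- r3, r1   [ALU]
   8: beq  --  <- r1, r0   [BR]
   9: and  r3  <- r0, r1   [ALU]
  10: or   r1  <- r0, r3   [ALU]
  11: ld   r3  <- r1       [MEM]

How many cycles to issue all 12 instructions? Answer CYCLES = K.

CYCLES = 8

[0] i0+i1  sub.ALU;beq.BR  -- dual
[1] i2  mul.MUL  -- no-port MUL/BR
[2] i3+i4  bne.BR;ld.MEM  -- dual
[3] i5+i6  sub.ALU;xor.ALU  -- dual
[4] i7+i8  sll.ALU;beq.BR  -- dual
[5] i9  and.ALU  -- RAW r3
[6] i10  or.ALU  -- RAW r1
[7] i11  ld.MEM  -- tail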